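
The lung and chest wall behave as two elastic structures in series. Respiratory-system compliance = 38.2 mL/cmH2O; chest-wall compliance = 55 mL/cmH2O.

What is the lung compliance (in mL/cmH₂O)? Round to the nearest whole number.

1/CL = 1/Crs − 1/Ccw.
1/CL = 1/38.2 − 1/55 = 0.007996.
CL = 125.06 mL/cmH2O.

125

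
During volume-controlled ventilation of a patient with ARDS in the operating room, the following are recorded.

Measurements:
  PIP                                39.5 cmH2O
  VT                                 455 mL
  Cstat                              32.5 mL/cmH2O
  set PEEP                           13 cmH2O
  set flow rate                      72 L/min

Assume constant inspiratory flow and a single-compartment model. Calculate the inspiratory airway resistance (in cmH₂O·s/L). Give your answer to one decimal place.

10.4

Flow: 72 L/min ÷ 60 = 1.2 L/s.
Equation of motion (constant flow): PIP = Vt/C + R·V̇ + PEEP.
R·V̇ = PIP − Vt/C − PEEP = 39.5 − 455/32.5 − 13 = 39.5 − 14.0 − 13 = 12.5 cmH2O.
R = 12.5 / 1.2 = 10.417 cmH2O·s/L.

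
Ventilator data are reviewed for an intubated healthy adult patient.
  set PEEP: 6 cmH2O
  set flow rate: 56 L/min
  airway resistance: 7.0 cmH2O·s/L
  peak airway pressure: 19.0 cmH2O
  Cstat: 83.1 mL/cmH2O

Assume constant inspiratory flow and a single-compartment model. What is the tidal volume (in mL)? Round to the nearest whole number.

Flow: 56 L/min ÷ 60 = 0.9333 L/s.
Equation of motion (constant flow): PIP = Vt/C + R·V̇ + PEEP.
Vt/C = PIP − R·V̇ − PEEP = 19.0 − 6.533 − 6 = 6.467 cmH2O.
Vt = C × 6.467 = 83.1 × 6.467 = 537.41 mL.

537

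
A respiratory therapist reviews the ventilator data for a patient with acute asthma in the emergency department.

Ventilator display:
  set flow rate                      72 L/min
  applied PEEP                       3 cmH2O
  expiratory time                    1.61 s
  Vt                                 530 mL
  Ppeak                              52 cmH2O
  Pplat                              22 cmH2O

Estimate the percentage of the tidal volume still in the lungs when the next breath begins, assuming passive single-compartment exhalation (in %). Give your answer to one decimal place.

9.9

Flow: 72 L/min ÷ 60 = 1.2 L/s.
R = (PIP − Pplat)/V̇ = (52 − 22) / 1.2 = 30.0/1.2 = 25.0 cmH2O·s/L.
C = Vt/(Pplat − PEEP) = 530.0 / (22 − 3) = 530.0/19.0 = 27.895 mL/cmH2O.
τ = R × C = 25.0 × 0.0279 L/cmH2O = 0.6975 s.
Fraction remaining at end-expiration = e^(−Te/τ) = e^(−1.61/0.6975) = 0.09944 → 9.944%.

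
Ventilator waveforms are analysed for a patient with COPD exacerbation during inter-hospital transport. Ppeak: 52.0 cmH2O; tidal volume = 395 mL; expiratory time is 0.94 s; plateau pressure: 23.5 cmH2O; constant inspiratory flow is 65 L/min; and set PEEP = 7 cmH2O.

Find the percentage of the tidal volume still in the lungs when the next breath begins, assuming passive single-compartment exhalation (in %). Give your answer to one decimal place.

Flow: 65 L/min ÷ 60 = 1.0833 L/s.
R = (PIP − Pplat)/V̇ = (52.0 − 23.5) / 1.0833 = 28.5/1.0833 = 26.309 cmH2O·s/L.
C = Vt/(Pplat − PEEP) = 395.0 / (23.5 − 7) = 395.0/16.5 = 23.939 mL/cmH2O.
τ = R × C = 26.309 × 0.02394 L/cmH2O = 0.6298 s.
Fraction remaining at end-expiration = e^(−Te/τ) = e^(−0.94/0.6298) = 0.2248 → 22.48%.

22.5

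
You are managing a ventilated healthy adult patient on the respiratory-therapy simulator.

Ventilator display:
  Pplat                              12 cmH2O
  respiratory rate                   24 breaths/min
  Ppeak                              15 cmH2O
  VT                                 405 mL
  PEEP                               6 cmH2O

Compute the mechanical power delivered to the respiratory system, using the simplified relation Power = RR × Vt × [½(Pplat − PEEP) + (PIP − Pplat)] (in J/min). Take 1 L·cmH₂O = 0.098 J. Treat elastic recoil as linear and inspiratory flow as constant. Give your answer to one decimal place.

Per-breath work = Vt × [½(Pplat−PEEP) + (PIP−Pplat)] = 0.405 × [0.5×6.0 + 3.0] = 0.405 × 6.0 = 2.43 L·cmH2O.
Power = 24 × 2.43 = 58.32 L·cmH2O/min.
× 0.098 J/(L·cmH2O) → 5.715 J/min.

5.7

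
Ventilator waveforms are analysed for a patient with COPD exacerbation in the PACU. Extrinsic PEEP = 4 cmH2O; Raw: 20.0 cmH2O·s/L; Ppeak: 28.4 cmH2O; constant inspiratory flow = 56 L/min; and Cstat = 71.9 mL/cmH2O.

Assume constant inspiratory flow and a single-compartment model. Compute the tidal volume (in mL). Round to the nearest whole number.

Flow: 56 L/min ÷ 60 = 0.9333 L/s.
Equation of motion (constant flow): PIP = Vt/C + R·V̇ + PEEP.
Vt/C = PIP − R·V̇ − PEEP = 28.4 − 18.666 − 4 = 5.734 cmH2O.
Vt = C × 5.734 = 71.9 × 5.734 = 412.27 mL.

412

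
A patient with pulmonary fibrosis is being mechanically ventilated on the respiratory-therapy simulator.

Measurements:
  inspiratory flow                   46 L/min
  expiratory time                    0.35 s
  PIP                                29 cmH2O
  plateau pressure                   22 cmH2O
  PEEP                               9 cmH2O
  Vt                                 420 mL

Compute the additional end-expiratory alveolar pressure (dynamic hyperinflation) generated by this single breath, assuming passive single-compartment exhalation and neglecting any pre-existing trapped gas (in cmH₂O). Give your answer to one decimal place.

4.0

Flow: 46 L/min ÷ 60 = 0.7667 L/s.
R = (PIP − Pplat)/V̇ = (29 − 22) / 0.7667 = 7.0/0.7667 = 9.13 cmH2O·s/L.
C = Vt/(Pplat − PEEP) = 420.0 / (22 − 9) = 420.0/13.0 = 32.308 mL/cmH2O.
τ = R × C = 9.13 × 0.03231 L/cmH2O = 0.295 s.
Fraction remaining = e^(−Te/τ) = e^(−0.35/0.295) = 0.3053; trapped volume = 420.0 × 0.3053 = 128.23 mL.
Additional alveolar pressure from trapping ≈ V_trapped / C = 128.23 / 32.308 = 3.969 cmH2O.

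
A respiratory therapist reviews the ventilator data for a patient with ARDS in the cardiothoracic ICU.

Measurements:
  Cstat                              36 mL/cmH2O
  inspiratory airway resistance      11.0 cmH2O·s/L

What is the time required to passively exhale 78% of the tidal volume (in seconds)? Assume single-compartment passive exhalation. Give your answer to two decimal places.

0.60

τ = R × C = 11.0 × 36 mL/cmH2O = 11.0 × 0.036 L/cmH2O = 0.396 s.
Exhaled fraction f = 1 − e^(−t/τ) → t = −τ·ln(1 − f) = −0.396·ln(0.22) = 0.5996 s.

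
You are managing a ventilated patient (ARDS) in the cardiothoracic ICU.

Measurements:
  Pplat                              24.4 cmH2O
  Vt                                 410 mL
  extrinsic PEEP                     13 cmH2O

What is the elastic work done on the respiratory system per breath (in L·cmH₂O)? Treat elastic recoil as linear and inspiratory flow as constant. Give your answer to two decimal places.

2.34

Elastic work ≈ ½ × (Pplat − PEEP) × Vt = 0.5 × (24.4 − 13) × 0.410 L = 0.5 × 11.4 × 0.410 = 2.337 L·cmH2O.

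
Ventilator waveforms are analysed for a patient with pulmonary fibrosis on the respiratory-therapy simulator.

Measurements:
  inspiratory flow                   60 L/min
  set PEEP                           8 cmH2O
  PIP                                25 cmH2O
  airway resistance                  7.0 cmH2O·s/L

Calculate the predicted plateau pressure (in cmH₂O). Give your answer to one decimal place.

Flow: 60 L/min ÷ 60 = 1 L/s.
Pplat = PIP − Raw × flow = 25 − 7.0 × 1 = 25 − 7.0 = 18.0 cmH2O.

18.0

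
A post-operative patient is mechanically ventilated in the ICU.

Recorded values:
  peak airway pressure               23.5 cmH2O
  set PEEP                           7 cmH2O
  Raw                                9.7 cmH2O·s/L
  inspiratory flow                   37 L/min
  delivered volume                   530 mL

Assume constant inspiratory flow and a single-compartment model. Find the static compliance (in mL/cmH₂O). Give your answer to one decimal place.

50.4

Flow: 37 L/min ÷ 60 = 0.6167 L/s.
Equation of motion (constant flow): PIP = Vt/C + R·V̇ + PEEP.
Vt/C = PIP − R·V̇ − PEEP = 23.5 − 9.7×0.6167 − 7 = 23.5 − 5.982 − 7 = 10.518 cmH2O.
C = Vt / 10.518 = 530 / 10.518 = 50.39 mL/cmH2O.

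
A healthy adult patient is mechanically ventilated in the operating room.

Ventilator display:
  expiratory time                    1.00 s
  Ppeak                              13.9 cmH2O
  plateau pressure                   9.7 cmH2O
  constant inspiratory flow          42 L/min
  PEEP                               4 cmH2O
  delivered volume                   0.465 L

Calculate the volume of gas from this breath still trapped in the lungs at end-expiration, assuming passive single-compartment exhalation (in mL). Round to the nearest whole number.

60

Flow: 42 L/min ÷ 60 = 0.7 L/s.
R = (PIP − Pplat)/V̇ = (13.9 − 9.7) / 0.7 = 4.2/0.7 = 6.0 cmH2O·s/L.
C = Vt/(Pplat − PEEP) = 465.0 / (9.7 − 4) = 465.0/5.7 = 81.579 mL/cmH2O.
τ = R × C = 6.0 × 0.08158 L/cmH2O = 0.4895 s.
Fraction remaining = e^(−Te/τ) = e^(−1.00/0.4895) = 0.1297.
Trapped volume = 465.0 × 0.1297 = 60.311 mL.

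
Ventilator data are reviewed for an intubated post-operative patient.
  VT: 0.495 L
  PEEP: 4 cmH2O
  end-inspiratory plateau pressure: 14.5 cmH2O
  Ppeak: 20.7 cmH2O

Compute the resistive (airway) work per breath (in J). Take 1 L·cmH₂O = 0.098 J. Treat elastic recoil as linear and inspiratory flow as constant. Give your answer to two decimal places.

With constant inspiratory flow the resistive pressure is constant at PIP − Pplat = 20.7 − 14.5 = 6.2 cmH2O, so resistive work = 6.2 × 0.495 = 3.069 L·cmH2O.
× 0.098 J/(L·cmH2O) → 0.3008 J.

0.30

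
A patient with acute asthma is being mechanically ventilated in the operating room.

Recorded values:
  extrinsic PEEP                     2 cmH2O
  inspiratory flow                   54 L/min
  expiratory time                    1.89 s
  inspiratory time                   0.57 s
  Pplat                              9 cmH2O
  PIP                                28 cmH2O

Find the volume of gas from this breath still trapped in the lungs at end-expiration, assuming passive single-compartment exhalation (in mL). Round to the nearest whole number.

151

Flow: 54 L/min ÷ 60 = 0.9 L/s.
Vt = flow × Ti = 0.9 L/s × 0.57 s × 1000 mL/L = 513.0 mL.
R = (PIP − Pplat)/V̇ = (28 − 9) / 0.9 = 19.0/0.9 = 21.111 cmH2O·s/L.
C = Vt/(Pplat − PEEP) = 513.0 / (9 − 2) = 513.0/7.0 = 73.286 mL/cmH2O.
τ = R × C = 21.111 × 0.07329 L/cmH2O = 1.547 s.
Fraction remaining = e^(−Te/τ) = e^(−1.89/1.547) = 0.2947.
Trapped volume = 513.0 × 0.2947 = 151.18 mL.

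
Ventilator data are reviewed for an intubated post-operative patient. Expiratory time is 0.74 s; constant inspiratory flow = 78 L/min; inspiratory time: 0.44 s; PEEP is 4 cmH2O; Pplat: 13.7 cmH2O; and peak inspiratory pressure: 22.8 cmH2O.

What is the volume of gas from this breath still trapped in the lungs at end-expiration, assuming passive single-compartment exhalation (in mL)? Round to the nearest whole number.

95

Flow: 78 L/min ÷ 60 = 1.3 L/s.
Vt = flow × Ti = 1.3 L/s × 0.44 s × 1000 mL/L = 572.0 mL.
R = (PIP − Pplat)/V̇ = (22.8 − 13.7) / 1.3 = 9.1/1.3 = 7.0 cmH2O·s/L.
C = Vt/(Pplat − PEEP) = 572.0 / (13.7 − 4) = 572.0/9.7 = 58.969 mL/cmH2O.
τ = R × C = 7.0 × 0.05897 L/cmH2O = 0.4128 s.
Fraction remaining = e^(−Te/τ) = e^(−0.74/0.4128) = 0.1665.
Trapped volume = 572.0 × 0.1665 = 95.238 mL.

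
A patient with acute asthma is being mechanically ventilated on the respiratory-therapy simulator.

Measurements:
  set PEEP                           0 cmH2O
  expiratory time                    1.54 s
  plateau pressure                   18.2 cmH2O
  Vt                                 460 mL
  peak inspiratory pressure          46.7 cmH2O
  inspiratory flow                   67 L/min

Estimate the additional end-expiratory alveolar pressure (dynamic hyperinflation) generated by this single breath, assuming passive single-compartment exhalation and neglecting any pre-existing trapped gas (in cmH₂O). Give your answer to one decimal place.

1.7

Flow: 67 L/min ÷ 60 = 1.1167 L/s.
R = (PIP − Pplat)/V̇ = (46.7 − 18.2) / 1.1167 = 28.5/1.1167 = 25.522 cmH2O·s/L.
C = Vt/(Pplat − PEEP) = 460.0 / (18.2 − 0) = 460.0/18.2 = 25.275 mL/cmH2O.
τ = R × C = 25.522 × 0.02528 L/cmH2O = 0.6452 s.
Fraction remaining = e^(−Te/τ) = e^(−1.54/0.6452) = 0.09192; trapped volume = 460.0 × 0.09192 = 42.283 mL.
Additional alveolar pressure from trapping ≈ V_trapped / C = 42.283 / 25.275 = 1.673 cmH2O.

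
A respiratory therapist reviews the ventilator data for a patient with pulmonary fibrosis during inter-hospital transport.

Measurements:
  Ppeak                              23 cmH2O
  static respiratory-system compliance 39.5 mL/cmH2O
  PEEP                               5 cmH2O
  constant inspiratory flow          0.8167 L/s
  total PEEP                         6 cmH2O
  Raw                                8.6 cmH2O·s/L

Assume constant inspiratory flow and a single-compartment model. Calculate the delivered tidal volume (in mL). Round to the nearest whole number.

394

Total PEEP = 6 cmH2O (set 5 + intrinsic 1); this is the baseline alveolar pressure.
Equation of motion (constant flow): PIP = Vt/C + R·V̇ + PEEP.
Vt/C = PIP − R·V̇ − PEEP = 23 − 7.024 − 6 = 9.976 cmH2O.
Vt = C × 9.976 = 39.5 × 9.976 = 394.05 mL.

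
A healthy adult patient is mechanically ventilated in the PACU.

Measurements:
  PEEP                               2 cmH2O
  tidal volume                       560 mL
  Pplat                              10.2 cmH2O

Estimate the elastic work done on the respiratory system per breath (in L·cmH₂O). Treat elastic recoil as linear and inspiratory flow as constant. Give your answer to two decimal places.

Elastic work ≈ ½ × (Pplat − PEEP) × Vt = 0.5 × (10.2 − 2) × 0.560 L = 0.5 × 8.2 × 0.560 = 2.296 L·cmH2O.

2.30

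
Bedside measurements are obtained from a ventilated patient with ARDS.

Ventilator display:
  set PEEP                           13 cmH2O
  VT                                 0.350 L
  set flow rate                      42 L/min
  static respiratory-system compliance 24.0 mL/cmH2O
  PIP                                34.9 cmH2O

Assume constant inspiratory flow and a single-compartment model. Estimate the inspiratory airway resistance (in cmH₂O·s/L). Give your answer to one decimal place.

10.5

Flow: 42 L/min ÷ 60 = 0.7 L/s.
Equation of motion (constant flow): PIP = Vt/C + R·V̇ + PEEP.
R·V̇ = PIP − Vt/C − PEEP = 34.9 − 350/24.0 − 13 = 34.9 − 14.583 − 13 = 7.317 cmH2O.
R = 7.317 / 0.7 = 10.453 cmH2O·s/L.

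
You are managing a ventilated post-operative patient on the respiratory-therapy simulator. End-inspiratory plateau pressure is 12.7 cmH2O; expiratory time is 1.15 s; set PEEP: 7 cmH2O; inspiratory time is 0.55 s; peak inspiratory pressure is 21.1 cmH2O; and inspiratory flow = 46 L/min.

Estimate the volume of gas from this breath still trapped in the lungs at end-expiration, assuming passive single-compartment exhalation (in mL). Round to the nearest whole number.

Flow: 46 L/min ÷ 60 = 0.7667 L/s.
Vt = flow × Ti = 0.7667 L/s × 0.55 s × 1000 mL/L = 421.69 mL.
R = (PIP − Pplat)/V̇ = (21.1 − 12.7) / 0.7667 = 8.4/0.7667 = 10.956 cmH2O·s/L.
C = Vt/(Pplat − PEEP) = 421.69 / (12.7 − 7) = 421.69/5.7 = 73.981 mL/cmH2O.
τ = R × C = 10.956 × 0.07398 L/cmH2O = 0.8105 s.
Fraction remaining = e^(−Te/τ) = e^(−1.15/0.8105) = 0.242.
Trapped volume = 421.69 × 0.242 = 102.05 mL.

102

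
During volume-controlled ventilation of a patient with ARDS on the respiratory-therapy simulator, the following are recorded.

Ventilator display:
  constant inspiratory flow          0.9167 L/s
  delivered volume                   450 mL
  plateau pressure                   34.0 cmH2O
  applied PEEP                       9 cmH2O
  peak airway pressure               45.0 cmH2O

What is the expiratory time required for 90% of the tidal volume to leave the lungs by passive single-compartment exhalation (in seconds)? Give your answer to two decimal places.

0.50

R = (PIP − Pplat)/V̇ = (45.0 − 34.0) / 0.9167 = 11.0/0.9167 = 12.0 cmH2O·s/L.
C = Vt/(Pplat − PEEP) = 450.0 / (34.0 − 9) = 450.0/25.0 = 18.0 mL/cmH2O.
τ = R × C = 12.0 × 0.018 L/cmH2O = 0.216 s.
t = −τ·ln(1 − 0.90) = −0.216·ln(0.1) = 0.4974 s.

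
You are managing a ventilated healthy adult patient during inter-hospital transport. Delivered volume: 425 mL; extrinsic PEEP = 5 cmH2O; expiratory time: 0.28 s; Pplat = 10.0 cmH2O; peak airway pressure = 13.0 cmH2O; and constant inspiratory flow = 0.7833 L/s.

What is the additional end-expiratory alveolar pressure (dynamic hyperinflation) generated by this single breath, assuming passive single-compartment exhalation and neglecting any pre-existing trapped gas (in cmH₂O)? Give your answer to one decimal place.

R = (PIP − Pplat)/V̇ = (13.0 − 10.0) / 0.7833 = 3.0/0.7833 = 3.83 cmH2O·s/L.
C = Vt/(Pplat − PEEP) = 425.0 / (10.0 − 5) = 425.0/5.0 = 85.0 mL/cmH2O.
τ = R × C = 3.83 × 0.085 L/cmH2O = 0.3256 s.
Fraction remaining = e^(−Te/τ) = e^(−0.28/0.3256) = 0.4232; trapped volume = 425.0 × 0.4232 = 179.86 mL.
Additional alveolar pressure from trapping ≈ V_trapped / C = 179.86 / 85.0 = 2.116 cmH2O.

2.1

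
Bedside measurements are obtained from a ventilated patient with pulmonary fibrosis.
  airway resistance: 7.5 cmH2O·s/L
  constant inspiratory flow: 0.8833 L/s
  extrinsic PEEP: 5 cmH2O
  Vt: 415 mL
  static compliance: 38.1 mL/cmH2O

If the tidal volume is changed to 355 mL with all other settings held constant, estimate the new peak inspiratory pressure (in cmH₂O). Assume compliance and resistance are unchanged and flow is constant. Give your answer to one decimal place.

20.9

PIP = Vt/C + R·V̇ + PEEP (constant-flow equation of motion).
Only the elastic term changes: ΔPIP = ΔVt / C = (355 − 415) / 38.1 = -1.575 cmH2O.
Original PIP = 415/38.1 + 7.5×0.8833 + 5 = 22.517 cmH2O; new PIP = 22.517 + (-1.575) = 20.942 cmH2O.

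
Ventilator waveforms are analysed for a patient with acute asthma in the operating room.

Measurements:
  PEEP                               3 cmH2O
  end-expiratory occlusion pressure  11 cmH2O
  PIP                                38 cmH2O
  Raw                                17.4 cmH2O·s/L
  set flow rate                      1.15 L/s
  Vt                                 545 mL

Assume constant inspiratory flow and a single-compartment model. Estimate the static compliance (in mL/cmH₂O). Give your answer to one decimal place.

78.0

Total PEEP = 11 cmH2O (set 3 + intrinsic 8); this is the baseline alveolar pressure.
Equation of motion (constant flow): PIP = Vt/C + R·V̇ + PEEP.
Vt/C = PIP − R·V̇ − PEEP = 38 − 17.4×1.15 − 11 = 38 − 20.01 − 11 = 6.99 cmH2O.
C = Vt / 6.99 = 545 / 6.99 = 77.969 mL/cmH2O.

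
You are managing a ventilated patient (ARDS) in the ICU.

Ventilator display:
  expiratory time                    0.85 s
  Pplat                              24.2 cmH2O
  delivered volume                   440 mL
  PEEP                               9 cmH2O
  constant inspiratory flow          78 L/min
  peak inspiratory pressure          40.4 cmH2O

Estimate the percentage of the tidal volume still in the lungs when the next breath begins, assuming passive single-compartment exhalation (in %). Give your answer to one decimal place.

Flow: 78 L/min ÷ 60 = 1.3 L/s.
R = (PIP − Pplat)/V̇ = (40.4 − 24.2) / 1.3 = 16.2/1.3 = 12.462 cmH2O·s/L.
C = Vt/(Pplat − PEEP) = 440.0 / (24.2 − 9) = 440.0/15.2 = 28.947 mL/cmH2O.
τ = R × C = 12.462 × 0.02895 L/cmH2O = 0.3608 s.
Fraction remaining at end-expiration = e^(−Te/τ) = e^(−0.85/0.3608) = 0.09481 → 9.481%.

9.5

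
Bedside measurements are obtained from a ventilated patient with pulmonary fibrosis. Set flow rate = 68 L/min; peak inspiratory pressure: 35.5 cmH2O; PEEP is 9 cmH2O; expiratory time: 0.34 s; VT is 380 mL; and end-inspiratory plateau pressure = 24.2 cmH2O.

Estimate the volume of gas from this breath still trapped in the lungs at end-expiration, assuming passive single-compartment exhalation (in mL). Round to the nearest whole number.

Flow: 68 L/min ÷ 60 = 1.1333 L/s.
R = (PIP − Pplat)/V̇ = (35.5 − 24.2) / 1.1333 = 11.3/1.1333 = 9.971 cmH2O·s/L.
C = Vt/(Pplat − PEEP) = 380.0 / (24.2 − 9) = 380.0/15.2 = 25.0 mL/cmH2O.
τ = R × C = 9.971 × 0.025 L/cmH2O = 0.2493 s.
Fraction remaining = e^(−Te/τ) = e^(−0.34/0.2493) = 0.2557.
Trapped volume = 380.0 × 0.2557 = 97.166 mL.

97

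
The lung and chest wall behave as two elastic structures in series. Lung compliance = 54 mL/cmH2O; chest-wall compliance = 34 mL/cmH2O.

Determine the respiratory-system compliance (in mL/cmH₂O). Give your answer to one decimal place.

20.9

Lung and chest wall are elastances in series: 1/Crs = 1/CL + 1/Ccw.
1/Crs = 1/54 + 1/34 = 0.04793.
Crs = 20.864 mL/cmH2O.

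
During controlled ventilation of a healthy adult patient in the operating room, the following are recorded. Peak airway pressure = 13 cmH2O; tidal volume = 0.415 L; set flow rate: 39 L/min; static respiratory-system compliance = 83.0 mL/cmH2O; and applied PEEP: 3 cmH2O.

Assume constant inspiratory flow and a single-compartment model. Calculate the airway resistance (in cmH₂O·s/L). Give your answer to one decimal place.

7.7

Flow: 39 L/min ÷ 60 = 0.65 L/s.
Equation of motion (constant flow): PIP = Vt/C + R·V̇ + PEEP.
R·V̇ = PIP − Vt/C − PEEP = 13 − 415/83.0 − 3 = 13 − 5.0 − 3 = 5.0 cmH2O.
R = 5.0 / 0.65 = 7.692 cmH2O·s/L.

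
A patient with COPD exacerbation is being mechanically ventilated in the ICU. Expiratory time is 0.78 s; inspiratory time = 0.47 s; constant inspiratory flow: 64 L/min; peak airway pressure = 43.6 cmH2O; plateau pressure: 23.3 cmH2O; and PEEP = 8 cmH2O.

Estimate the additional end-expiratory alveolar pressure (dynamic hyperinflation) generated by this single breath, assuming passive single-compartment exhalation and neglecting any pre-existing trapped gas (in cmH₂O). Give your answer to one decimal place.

Flow: 64 L/min ÷ 60 = 1.0667 L/s.
Vt = flow × Ti = 1.0667 L/s × 0.47 s × 1000 mL/L = 501.35 mL.
R = (PIP − Pplat)/V̇ = (43.6 − 23.3) / 1.0667 = 20.3/1.0667 = 19.031 cmH2O·s/L.
C = Vt/(Pplat − PEEP) = 501.35 / (23.3 − 8) = 501.35/15.3 = 32.768 mL/cmH2O.
τ = R × C = 19.031 × 0.03277 L/cmH2O = 0.6236 s.
Fraction remaining = e^(−Te/τ) = e^(−0.78/0.6236) = 0.2863; trapped volume = 501.35 × 0.2863 = 143.54 mL.
Additional alveolar pressure from trapping ≈ V_trapped / C = 143.54 / 32.768 = 4.38 cmH2O.

4.4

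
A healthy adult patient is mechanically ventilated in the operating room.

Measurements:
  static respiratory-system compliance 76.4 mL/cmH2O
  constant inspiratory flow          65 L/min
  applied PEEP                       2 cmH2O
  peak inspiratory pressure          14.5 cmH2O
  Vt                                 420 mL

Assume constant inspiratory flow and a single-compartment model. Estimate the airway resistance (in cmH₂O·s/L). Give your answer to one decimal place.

Flow: 65 L/min ÷ 60 = 1.0833 L/s.
Equation of motion (constant flow): PIP = Vt/C + R·V̇ + PEEP.
R·V̇ = PIP − Vt/C − PEEP = 14.5 − 420/76.4 − 2 = 14.5 − 5.497 − 2 = 7.003 cmH2O.
R = 7.003 / 1.0833 = 6.465 cmH2O·s/L.

6.5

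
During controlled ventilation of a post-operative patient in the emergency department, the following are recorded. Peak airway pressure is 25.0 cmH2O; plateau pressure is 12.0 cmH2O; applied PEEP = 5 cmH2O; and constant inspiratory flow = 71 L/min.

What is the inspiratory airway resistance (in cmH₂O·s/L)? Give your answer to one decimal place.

Flow: 71 L/min ÷ 60 = 1.1833 L/s.
Raw = (PIP − Pplat) / flow = (25.0 − 12.0) / 1.1833 = 13.0 / 1.1833 = 10.986 cmH2O·s/L.

11.0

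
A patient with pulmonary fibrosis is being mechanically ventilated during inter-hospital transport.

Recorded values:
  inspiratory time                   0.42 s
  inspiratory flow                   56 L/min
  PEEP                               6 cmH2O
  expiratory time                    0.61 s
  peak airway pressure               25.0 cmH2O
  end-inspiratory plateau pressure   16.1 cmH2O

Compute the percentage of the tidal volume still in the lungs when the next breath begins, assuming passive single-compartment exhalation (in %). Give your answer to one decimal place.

19.2

Flow: 56 L/min ÷ 60 = 0.9333 L/s.
Vt = flow × Ti = 0.9333 L/s × 0.42 s × 1000 mL/L = 391.99 mL.
R = (PIP − Pplat)/V̇ = (25.0 − 16.1) / 0.9333 = 8.9/0.9333 = 9.536 cmH2O·s/L.
C = Vt/(Pplat − PEEP) = 391.99 / (16.1 − 6) = 391.99/10.1 = 38.811 mL/cmH2O.
τ = R × C = 9.536 × 0.03881 L/cmH2O = 0.3701 s.
Fraction remaining at end-expiration = e^(−Te/τ) = e^(−0.61/0.3701) = 0.1924 → 19.24%.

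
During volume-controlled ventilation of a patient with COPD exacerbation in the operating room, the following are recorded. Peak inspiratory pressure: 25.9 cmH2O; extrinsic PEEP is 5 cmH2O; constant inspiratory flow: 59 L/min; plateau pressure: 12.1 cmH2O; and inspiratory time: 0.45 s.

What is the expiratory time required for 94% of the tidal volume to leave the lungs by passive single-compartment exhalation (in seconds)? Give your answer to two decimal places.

Flow: 59 L/min ÷ 60 = 0.9833 L/s.
Vt = flow × Ti = 0.9833 L/s × 0.45 s × 1000 mL/L = 442.49 mL.
R = (PIP − Pplat)/V̇ = (25.9 − 12.1) / 0.9833 = 13.8/0.9833 = 14.034 cmH2O·s/L.
C = Vt/(Pplat − PEEP) = 442.49 / (12.1 − 5) = 442.49/7.1 = 62.323 mL/cmH2O.
τ = R × C = 14.034 × 0.06232 L/cmH2O = 0.8746 s.
t = −τ·ln(1 − 0.94) = −0.8746·ln(0.06) = 2.461 s.

2.46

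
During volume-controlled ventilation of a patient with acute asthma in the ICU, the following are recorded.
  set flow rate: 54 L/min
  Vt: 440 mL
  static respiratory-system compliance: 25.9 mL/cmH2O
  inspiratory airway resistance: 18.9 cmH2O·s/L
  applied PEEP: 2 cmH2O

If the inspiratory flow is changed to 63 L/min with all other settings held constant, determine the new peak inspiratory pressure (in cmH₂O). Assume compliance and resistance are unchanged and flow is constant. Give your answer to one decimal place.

38.8

Flow: 54 L/min ÷ 60 = 0.9 L/s.
New flow: 63 L/min ÷ 60 = 1.05 L/s.
PIP = Vt/C + R·V̇ + PEEP (constant-flow equation of motion).
Only the resistive term changes: ΔPIP = R × ΔV̇ = 18.9 × (1.05 − 0.9) = 18.9 × 0.15 = 2.835 cmH2O.
Original PIP = 440/25.9 + 18.9×0.9 + 2 = 35.998 cmH2O; new PIP = 35.998 + (2.835) = 38.833 cmH2O.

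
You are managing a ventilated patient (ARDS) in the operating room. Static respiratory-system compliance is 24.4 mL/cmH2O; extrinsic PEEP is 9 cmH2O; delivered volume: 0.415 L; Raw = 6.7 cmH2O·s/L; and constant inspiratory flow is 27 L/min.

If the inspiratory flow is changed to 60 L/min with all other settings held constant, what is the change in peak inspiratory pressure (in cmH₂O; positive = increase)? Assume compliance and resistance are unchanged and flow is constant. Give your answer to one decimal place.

3.7

Flow: 27 L/min ÷ 60 = 0.45 L/s.
New flow: 60 L/min ÷ 60 = 1 L/s.
PIP = Vt/C + R·V̇ + PEEP (constant-flow equation of motion).
Only the resistive term changes: ΔPIP = R × ΔV̇ = 6.7 × (1 − 0.45) = 6.7 × 0.55 = 3.685 cmH2O.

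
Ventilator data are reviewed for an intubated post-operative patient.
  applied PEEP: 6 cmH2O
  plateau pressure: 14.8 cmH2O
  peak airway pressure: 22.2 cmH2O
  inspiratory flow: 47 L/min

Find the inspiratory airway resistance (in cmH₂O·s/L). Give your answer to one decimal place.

Flow: 47 L/min ÷ 60 = 0.7833 L/s.
Raw = (PIP − Pplat) / flow = (22.2 − 14.8) / 0.7833 = 7.4 / 0.7833 = 9.447 cmH2O·s/L.

9.4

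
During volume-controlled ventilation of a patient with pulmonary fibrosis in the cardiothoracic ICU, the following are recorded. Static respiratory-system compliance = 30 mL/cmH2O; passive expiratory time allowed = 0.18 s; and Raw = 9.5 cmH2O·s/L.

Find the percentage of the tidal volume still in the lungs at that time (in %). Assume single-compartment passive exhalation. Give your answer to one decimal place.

53.2

τ = R × C = 9.5 × 30 mL/cmH2O = 9.5 × 0.030 L/cmH2O = 0.285 s.
Passive exhalation: V(t)/V₀ = e^(−t/τ) = e^(−0.18/0.285) = 0.5318.
Fraction remaining = 0.5318 → 53.18%.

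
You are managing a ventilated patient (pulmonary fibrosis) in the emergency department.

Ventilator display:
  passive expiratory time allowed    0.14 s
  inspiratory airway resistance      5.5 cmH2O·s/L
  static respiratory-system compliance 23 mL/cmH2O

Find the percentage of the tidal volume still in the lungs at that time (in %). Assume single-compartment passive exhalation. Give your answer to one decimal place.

τ = R × C = 5.5 × 23 mL/cmH2O = 5.5 × 0.023 L/cmH2O = 0.1265 s.
Passive exhalation: V(t)/V₀ = e^(−t/τ) = e^(−0.14/0.1265) = 0.3306.
Fraction remaining = 0.3306 → 33.06%.

33.1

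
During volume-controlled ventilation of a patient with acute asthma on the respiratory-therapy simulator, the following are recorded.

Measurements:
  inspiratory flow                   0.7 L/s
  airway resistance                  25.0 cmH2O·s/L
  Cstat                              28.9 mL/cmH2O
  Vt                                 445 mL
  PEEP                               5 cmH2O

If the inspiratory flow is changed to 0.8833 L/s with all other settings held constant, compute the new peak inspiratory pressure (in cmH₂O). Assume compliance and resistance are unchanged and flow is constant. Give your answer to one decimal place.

PIP = Vt/C + R·V̇ + PEEP (constant-flow equation of motion).
Only the resistive term changes: ΔPIP = R × ΔV̇ = 25.0 × (0.8833 − 0.7) = 25.0 × 0.1833 = 4.583 cmH2O.
Original PIP = 445/28.9 + 25.0×0.7 + 5 = 37.898 cmH2O; new PIP = 37.898 + (4.583) = 42.481 cmH2O.

42.5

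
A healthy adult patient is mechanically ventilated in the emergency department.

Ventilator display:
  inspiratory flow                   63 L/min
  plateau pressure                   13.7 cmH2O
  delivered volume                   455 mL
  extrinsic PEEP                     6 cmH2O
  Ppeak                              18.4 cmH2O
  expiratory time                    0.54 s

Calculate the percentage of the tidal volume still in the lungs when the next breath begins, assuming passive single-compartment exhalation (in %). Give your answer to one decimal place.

Flow: 63 L/min ÷ 60 = 1.05 L/s.
R = (PIP − Pplat)/V̇ = (18.4 − 13.7) / 1.05 = 4.7/1.05 = 4.476 cmH2O·s/L.
C = Vt/(Pplat − PEEP) = 455.0 / (13.7 − 6) = 455.0/7.7 = 59.091 mL/cmH2O.
τ = R × C = 4.476 × 0.05909 L/cmH2O = 0.2645 s.
Fraction remaining at end-expiration = e^(−Te/τ) = e^(−0.54/0.2645) = 0.1298 → 12.98%.

13.0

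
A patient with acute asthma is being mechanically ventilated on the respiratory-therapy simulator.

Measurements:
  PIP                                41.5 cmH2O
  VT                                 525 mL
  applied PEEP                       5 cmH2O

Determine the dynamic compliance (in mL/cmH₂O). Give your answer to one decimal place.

Dynamic compliance = Vt / (PIP − PEEP) = 525 / (41.5 − 5) = 525 / 36.5 = 14.384 mL/cmH2O.

14.4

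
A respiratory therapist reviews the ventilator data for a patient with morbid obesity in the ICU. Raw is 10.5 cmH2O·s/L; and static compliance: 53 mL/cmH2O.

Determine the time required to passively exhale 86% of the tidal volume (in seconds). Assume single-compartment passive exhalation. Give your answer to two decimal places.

1.09

τ = R × C = 10.5 × 53 mL/cmH2O = 10.5 × 0.053 L/cmH2O = 0.5565 s.
Exhaled fraction f = 1 − e^(−t/τ) → t = −τ·ln(1 − f) = −0.5565·ln(0.14) = 1.094 s.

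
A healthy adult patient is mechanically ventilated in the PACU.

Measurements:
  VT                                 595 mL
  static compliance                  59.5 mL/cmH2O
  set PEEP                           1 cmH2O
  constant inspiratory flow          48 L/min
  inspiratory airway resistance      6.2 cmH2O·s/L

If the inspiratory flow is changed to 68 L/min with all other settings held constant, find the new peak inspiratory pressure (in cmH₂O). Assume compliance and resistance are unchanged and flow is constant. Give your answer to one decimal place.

Flow: 48 L/min ÷ 60 = 0.8 L/s.
New flow: 68 L/min ÷ 60 = 1.1333 L/s.
PIP = Vt/C + R·V̇ + PEEP (constant-flow equation of motion).
Only the resistive term changes: ΔPIP = R × ΔV̇ = 6.2 × (1.1333 − 0.8) = 6.2 × 0.3333 = 2.066 cmH2O.
Original PIP = 595/59.5 + 6.2×0.8 + 1 = 15.96 cmH2O; new PIP = 15.96 + (2.066) = 18.026 cmH2O.

18.0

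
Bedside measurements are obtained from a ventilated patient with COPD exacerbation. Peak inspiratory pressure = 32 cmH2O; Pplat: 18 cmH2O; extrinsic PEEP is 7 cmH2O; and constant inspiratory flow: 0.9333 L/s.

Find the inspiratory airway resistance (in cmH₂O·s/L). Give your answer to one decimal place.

15.0

Raw = (PIP − Pplat) / flow = (32 − 18) / 0.9333 = 14.0 / 0.9333 = 15.001 cmH2O·s/L.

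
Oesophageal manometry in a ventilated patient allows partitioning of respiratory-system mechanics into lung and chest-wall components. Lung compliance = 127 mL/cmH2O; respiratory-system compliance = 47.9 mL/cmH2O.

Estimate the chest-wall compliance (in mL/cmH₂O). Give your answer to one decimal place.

1/Ccw = 1/Crs − 1/CL.
1/Ccw = 1/47.9 − 1/127 = 0.013.
Ccw = 76.923 mL/cmH2O.

76.9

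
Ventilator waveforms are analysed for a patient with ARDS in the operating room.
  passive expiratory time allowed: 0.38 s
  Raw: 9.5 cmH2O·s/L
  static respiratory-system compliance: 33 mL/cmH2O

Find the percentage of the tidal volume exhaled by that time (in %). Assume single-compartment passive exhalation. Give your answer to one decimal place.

τ = R × C = 9.5 × 33 mL/cmH2O = 9.5 × 0.033 L/cmH2O = 0.3135 s.
Passive exhalation: V(t)/V₀ = e^(−t/τ) = e^(−0.38/0.3135) = 0.2976.
Fraction exhaled = 1 − 0.2976 = 0.7024 → 70.24%.

70.2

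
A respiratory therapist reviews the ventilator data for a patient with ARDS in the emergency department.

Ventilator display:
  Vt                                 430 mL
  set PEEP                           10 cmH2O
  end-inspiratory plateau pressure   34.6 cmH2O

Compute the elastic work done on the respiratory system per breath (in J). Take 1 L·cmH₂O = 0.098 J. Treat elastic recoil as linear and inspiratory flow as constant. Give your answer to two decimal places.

Elastic work ≈ ½ × (Pplat − PEEP) × Vt = 0.5 × (34.6 − 10) × 0.430 L = 0.5 × 24.6 × 0.430 = 5.289 L·cmH2O.
× 0.098 J/(L·cmH2O) → 0.5183 J.

0.52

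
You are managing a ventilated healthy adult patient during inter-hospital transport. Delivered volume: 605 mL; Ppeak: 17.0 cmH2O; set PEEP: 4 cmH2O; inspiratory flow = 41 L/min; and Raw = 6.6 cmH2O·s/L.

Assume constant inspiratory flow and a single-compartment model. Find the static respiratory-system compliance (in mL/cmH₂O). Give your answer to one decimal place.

71.3

Flow: 41 L/min ÷ 60 = 0.6833 L/s.
Equation of motion (constant flow): PIP = Vt/C + R·V̇ + PEEP.
Vt/C = PIP − R·V̇ − PEEP = 17.0 − 6.6×0.6833 − 4 = 17.0 − 4.51 − 4 = 8.49 cmH2O.
C = Vt / 8.49 = 605 / 8.49 = 71.26 mL/cmH2O.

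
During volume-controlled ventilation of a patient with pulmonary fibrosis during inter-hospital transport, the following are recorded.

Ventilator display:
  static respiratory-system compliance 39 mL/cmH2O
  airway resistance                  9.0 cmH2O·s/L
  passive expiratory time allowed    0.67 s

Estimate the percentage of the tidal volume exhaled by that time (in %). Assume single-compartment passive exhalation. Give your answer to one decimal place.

τ = R × C = 9.0 × 39 mL/cmH2O = 9.0 × 0.039 L/cmH2O = 0.351 s.
Passive exhalation: V(t)/V₀ = e^(−t/τ) = e^(−0.67/0.351) = 0.1483.
Fraction exhaled = 1 − 0.1483 = 0.8517 → 85.17%.

85.2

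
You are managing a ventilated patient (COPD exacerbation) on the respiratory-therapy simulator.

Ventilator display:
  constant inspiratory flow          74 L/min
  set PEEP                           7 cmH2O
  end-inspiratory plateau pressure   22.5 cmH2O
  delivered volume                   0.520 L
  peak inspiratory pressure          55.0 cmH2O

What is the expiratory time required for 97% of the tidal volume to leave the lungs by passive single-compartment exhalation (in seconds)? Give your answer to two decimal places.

Flow: 74 L/min ÷ 60 = 1.2333 L/s.
R = (PIP − Pplat)/V̇ = (55.0 − 22.5) / 1.2333 = 32.5/1.2333 = 26.352 cmH2O·s/L.
C = Vt/(Pplat − PEEP) = 520.0 / (22.5 − 7) = 520.0/15.5 = 33.548 mL/cmH2O.
τ = R × C = 26.352 × 0.03355 L/cmH2O = 0.8841 s.
t = −τ·ln(1 − 0.97) = −0.8841·ln(0.03) = 3.1 s.

3.10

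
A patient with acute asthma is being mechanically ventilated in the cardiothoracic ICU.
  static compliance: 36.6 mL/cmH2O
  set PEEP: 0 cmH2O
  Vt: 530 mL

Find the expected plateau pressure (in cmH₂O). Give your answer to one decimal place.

Pplat = PEEP + Vt / Cstat = 0 + 530 / 36.6 = 0 + 14.481 = 14.481 cmH2O.

14.5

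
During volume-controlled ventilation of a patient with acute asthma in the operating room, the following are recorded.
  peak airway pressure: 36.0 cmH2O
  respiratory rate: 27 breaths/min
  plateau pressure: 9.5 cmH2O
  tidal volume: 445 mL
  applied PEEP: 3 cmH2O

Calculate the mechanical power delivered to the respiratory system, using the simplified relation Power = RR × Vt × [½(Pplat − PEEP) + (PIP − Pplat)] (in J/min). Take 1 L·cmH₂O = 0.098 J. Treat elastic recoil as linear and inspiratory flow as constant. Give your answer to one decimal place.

Per-breath work = Vt × [½(Pplat−PEEP) + (PIP−Pplat)] = 0.445 × [0.5×6.5 + 26.5] = 0.445 × 29.75 = 13.239 L·cmH2O.
Power = 27 × 13.239 = 357.45 L·cmH2O/min.
× 0.098 J/(L·cmH2O) → 35.03 J/min.

35.0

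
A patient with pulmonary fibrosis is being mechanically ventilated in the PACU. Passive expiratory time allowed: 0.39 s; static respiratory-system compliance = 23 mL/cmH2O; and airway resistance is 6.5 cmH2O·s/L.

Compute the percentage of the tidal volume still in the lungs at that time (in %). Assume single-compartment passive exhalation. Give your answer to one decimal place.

τ = R × C = 6.5 × 23 mL/cmH2O = 6.5 × 0.023 L/cmH2O = 0.1495 s.
Passive exhalation: V(t)/V₀ = e^(−t/τ) = e^(−0.39/0.1495) = 0.07363.
Fraction remaining = 0.07363 → 7.363%.

7.4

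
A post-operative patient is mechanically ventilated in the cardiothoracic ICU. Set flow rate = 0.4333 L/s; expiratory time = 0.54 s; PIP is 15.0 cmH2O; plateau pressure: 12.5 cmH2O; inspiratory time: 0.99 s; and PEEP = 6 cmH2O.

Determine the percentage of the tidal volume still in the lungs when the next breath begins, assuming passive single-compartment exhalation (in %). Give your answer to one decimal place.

Vt = flow × Ti = 0.4333 L/s × 0.99 s × 1000 mL/L = 428.97 mL.
R = (PIP − Pplat)/V̇ = (15.0 − 12.5) / 0.4333 = 2.5/0.4333 = 5.77 cmH2O·s/L.
C = Vt/(Pplat − PEEP) = 428.97 / (12.5 − 6) = 428.97/6.5 = 65.995 mL/cmH2O.
τ = R × C = 5.77 × 0.066 L/cmH2O = 0.3808 s.
Fraction remaining at end-expiration = e^(−Te/τ) = e^(−0.54/0.3808) = 0.2422 → 24.22%.

24.2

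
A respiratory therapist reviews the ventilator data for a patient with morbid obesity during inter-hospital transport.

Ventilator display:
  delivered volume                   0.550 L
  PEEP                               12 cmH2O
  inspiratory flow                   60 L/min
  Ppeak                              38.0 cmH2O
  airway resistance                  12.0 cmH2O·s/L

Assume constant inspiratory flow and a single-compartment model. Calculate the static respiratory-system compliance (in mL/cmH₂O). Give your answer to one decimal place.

Flow: 60 L/min ÷ 60 = 1 L/s.
Equation of motion (constant flow): PIP = Vt/C + R·V̇ + PEEP.
Vt/C = PIP − R·V̇ − PEEP = 38.0 − 12.0×1 − 12 = 38.0 − 12.0 − 12 = 14.0 cmH2O.
C = Vt / 14.0 = 550 / 14.0 = 39.286 mL/cmH2O.

39.3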